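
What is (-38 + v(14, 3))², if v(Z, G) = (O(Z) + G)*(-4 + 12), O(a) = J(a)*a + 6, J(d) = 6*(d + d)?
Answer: 355322500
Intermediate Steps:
J(d) = 12*d (J(d) = 6*(2*d) = 12*d)
O(a) = 6 + 12*a² (O(a) = (12*a)*a + 6 = 12*a² + 6 = 6 + 12*a²)
v(Z, G) = 48 + 8*G + 96*Z² (v(Z, G) = ((6 + 12*Z²) + G)*(-4 + 12) = (6 + G + 12*Z²)*8 = 48 + 8*G + 96*Z²)
(-38 + v(14, 3))² = (-38 + (48 + 8*3 + 96*14²))² = (-38 + (48 + 24 + 96*196))² = (-38 + (48 + 24 + 18816))² = (-38 + 18888)² = 18850² = 355322500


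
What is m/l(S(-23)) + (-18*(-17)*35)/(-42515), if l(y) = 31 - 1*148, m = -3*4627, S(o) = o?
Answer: 39259843/331617 ≈ 118.39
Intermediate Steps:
m = -13881
l(y) = -117 (l(y) = 31 - 148 = -117)
m/l(S(-23)) + (-18*(-17)*35)/(-42515) = -13881/(-117) + (-18*(-17)*35)/(-42515) = -13881*(-1/117) + (306*35)*(-1/42515) = 4627/39 + 10710*(-1/42515) = 4627/39 - 2142/8503 = 39259843/331617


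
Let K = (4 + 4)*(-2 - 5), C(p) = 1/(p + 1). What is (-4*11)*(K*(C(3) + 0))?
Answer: 616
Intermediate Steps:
C(p) = 1/(1 + p)
K = -56 (K = 8*(-7) = -56)
(-4*11)*(K*(C(3) + 0)) = (-4*11)*(-56*(1/(1 + 3) + 0)) = -(-2464)*(1/4 + 0) = -(-2464)/4 = -44*(-14) = 616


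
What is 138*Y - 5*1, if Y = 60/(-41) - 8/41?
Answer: -9589/41 ≈ -233.88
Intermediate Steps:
Y = -68/41 (Y = 60*(-1/41) - 8*1/41 = -60/41 - 8/41 = -68/41 ≈ -1.6585)
138*Y - 5*1 = 138*(-68/41) - 5*1 = -9384/41 - 5 = -9589/41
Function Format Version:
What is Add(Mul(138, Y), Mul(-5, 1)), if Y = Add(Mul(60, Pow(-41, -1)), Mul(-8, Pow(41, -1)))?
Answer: Rational(-9589, 41) ≈ -233.88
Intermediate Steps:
Y = Rational(-68, 41) (Y = Add(Mul(60, Rational(-1, 41)), Mul(-8, Rational(1, 41))) = Add(Rational(-60, 41), Rational(-8, 41)) = Rational(-68, 41) ≈ -1.6585)
Add(Mul(138, Y), Mul(-5, 1)) = Add(Mul(138, Rational(-68, 41)), Mul(-5, 1)) = Add(Rational(-9384, 41), -5) = Rational(-9589, 41)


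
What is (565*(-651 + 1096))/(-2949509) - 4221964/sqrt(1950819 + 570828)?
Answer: -251425/2949509 - 4221964*sqrt(280183)/840549 ≈ -2658.8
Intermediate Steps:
(565*(-651 + 1096))/(-2949509) - 4221964/sqrt(1950819 + 570828) = (565*445)*(-1/2949509) - 4221964*sqrt(280183)/840549 = 251425*(-1/2949509) - 4221964*sqrt(280183)/840549 = -251425/2949509 - 4221964*sqrt(280183)/840549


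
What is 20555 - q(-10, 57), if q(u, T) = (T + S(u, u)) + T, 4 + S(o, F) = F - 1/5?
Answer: 102276/5 ≈ 20455.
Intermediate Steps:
S(o, F) = -21/5 + F (S(o, F) = -4 + (F - 1/5) = -4 + (-1/5 + F) = -21/5 + F)
q(u, T) = -21/5 + u + 2*T (q(u, T) = (T + (-21/5 + u)) + T = (-21/5 + T + u) + T = -21/5 + u + 2*T)
20555 - q(-10, 57) = 20555 - (-21/5 - 10 + 2*57) = 20555 - (-21/5 - 10 + 114) = 20555 - 1*499/5 = 20555 - 499/5 = 102276/5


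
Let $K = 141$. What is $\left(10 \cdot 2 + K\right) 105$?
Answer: $16905$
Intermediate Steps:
$\left(10 \cdot 2 + K\right) 105 = \left(10 \cdot 2 + 141\right) 105 = \left(20 + 141\right) 105 = 161 \cdot 105 = 16905$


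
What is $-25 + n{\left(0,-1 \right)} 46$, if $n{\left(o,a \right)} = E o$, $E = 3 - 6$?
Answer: $-25$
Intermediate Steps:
$E = -3$ ($E = 3 - 6 = -3$)
$n{\left(o,a \right)} = - 3 o$
$-25 + n{\left(0,-1 \right)} 46 = -25 + \left(-3\right) 0 \cdot 46 = -25 + 0 \cdot 46 = -25 + 0 = -25$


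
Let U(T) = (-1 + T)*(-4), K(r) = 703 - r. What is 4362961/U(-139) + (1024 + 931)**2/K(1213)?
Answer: 498683/1680 ≈ 296.83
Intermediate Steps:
U(T) = 4 - 4*T
4362961/U(-139) + (1024 + 931)**2/K(1213) = 4362961/(4 - 4*(-139)) + (1024 + 931)**2/(703 - 1*1213) = 4362961/(4 + 556) + 1955**2/(703 - 1213) = 4362961/560 + 3822025/(-510) = 4362961*(1/560) + 3822025*(-1/510) = 4362961/560 - 44965/6 = 498683/1680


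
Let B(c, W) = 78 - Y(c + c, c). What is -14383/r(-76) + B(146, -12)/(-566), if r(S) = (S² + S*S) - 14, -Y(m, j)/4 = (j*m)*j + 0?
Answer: -143635821043/3265254 ≈ -43989.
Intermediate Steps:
Y(m, j) = -4*m*j² (Y(m, j) = -4*((j*m)*j + 0) = -4*(m*j² + 0) = -4*m*j²)
r(S) = -14 + 2*S² (r(S) = (S² + S²) - 14 = 2*S² - 14 = -14 + 2*S²)
B(c, W) = 78 + 8*c³ (B(c, W) = 78 - (-4)*(c + c)*c² = 78 - (-4)*2*c*c² = 78 - (-8)*c³ = 78 + 8*c³)
-14383/r(-76) + B(146, -12)/(-566) = -14383/(-14 + 2*(-76)²) + (78 + 8*146³)/(-566) = -14383/(-14 + 2*5776) + (78 + 8*3112136)*(-1/566) = -14383/(-14 + 11552) + (78 + 24897088)*(-1/566) = -14383/11538 + 24897166*(-1/566) = -14383*1/11538 - 12448583/283 = -14383/11538 - 12448583/283 = -143635821043/3265254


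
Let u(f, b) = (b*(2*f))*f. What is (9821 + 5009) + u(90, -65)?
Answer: -1038170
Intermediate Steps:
u(f, b) = 2*b*f**2 (u(f, b) = (2*b*f)*f = 2*b*f**2)
(9821 + 5009) + u(90, -65) = (9821 + 5009) + 2*(-65)*90**2 = 14830 + 2*(-65)*8100 = 14830 - 1053000 = -1038170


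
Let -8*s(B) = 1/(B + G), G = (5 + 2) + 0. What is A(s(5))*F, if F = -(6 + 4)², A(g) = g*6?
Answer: 25/4 ≈ 6.2500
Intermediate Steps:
G = 7 (G = 7 + 0 = 7)
s(B) = -1/(8*(7 + B)) (s(B) = -1/(8*(B + 7)) = -1/(8*(7 + B)))
A(g) = 6*g
F = -100 (F = -1*10² = -1*100 = -100)
A(s(5))*F = (6*(-1/(56 + 8*5)))*(-100) = (6*(-1/(56 + 40)))*(-100) = (6*(-1/96))*(-100) = -1/16*(-100) = 25/4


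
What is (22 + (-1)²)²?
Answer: 529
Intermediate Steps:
(22 + (-1)²)² = (22 + 1)² = 23² = 529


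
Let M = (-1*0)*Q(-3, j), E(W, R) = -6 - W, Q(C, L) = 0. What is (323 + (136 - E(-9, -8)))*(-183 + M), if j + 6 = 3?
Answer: -83448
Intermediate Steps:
j = -3 (j = -6 + 3 = -3)
M = 0 (M = -1*0*0 = 0*0 = 0)
(323 + (136 - E(-9, -8)))*(-183 + M) = (323 + (136 - (-6 - 1*(-9))))*(-183 + 0) = (323 + (136 - (-6 + 9)))*(-183) = (323 + (136 - 1*3))*(-183) = (323 + (136 - 3))*(-183) = (323 + 133)*(-183) = 456*(-183) = -83448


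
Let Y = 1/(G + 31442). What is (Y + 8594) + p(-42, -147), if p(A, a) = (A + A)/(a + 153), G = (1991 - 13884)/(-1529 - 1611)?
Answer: 847187255480/98739773 ≈ 8580.0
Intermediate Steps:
G = 11893/3140 (G = -11893/(-3140) = -11893*(-1/3140) = 11893/3140 ≈ 3.7876)
p(A, a) = 2*A/(153 + a) (p(A, a) = (2*A)/(153 + a) = 2*A/(153 + a))
Y = 3140/98739773 (Y = 1/(11893/3140 + 31442) = 1/(98739773/3140) = 3140/98739773 ≈ 3.1801e-5)
(Y + 8594) + p(-42, -147) = (3140/98739773 + 8594) + 2*(-42)/(153 - 147) = 848569612302/98739773 + 2*(-42)/6 = 848569612302/98739773 + 2*(-42)*(1/6) = 848569612302/98739773 - 14 = 847187255480/98739773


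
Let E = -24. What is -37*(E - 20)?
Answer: 1628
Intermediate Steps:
-37*(E - 20) = -37*(-24 - 20) = -37*(-44) = 1628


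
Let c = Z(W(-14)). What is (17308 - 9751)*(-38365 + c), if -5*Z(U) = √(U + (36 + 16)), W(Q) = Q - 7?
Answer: -289924305 - 7557*√31/5 ≈ -2.8993e+8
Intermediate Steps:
W(Q) = -7 + Q
Z(U) = -√(52 + U)/5 (Z(U) = -√(U + (36 + 16))/5 = -√(U + 52)/5 = -√(52 + U)/5)
c = -√31/5 (c = -√(52 + (-7 - 14))/5 = -√(52 - 21)/5 = -√31/5 ≈ -1.1136)
(17308 - 9751)*(-38365 + c) = (17308 - 9751)*(-38365 - √31/5) = 7557*(-38365 - √31/5) = -289924305 - 7557*√31/5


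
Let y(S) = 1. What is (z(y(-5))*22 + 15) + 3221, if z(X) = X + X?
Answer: 3280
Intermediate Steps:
z(X) = 2*X
(z(y(-5))*22 + 15) + 3221 = ((2*1)*22 + 15) + 3221 = (2*22 + 15) + 3221 = (44 + 15) + 3221 = 59 + 3221 = 3280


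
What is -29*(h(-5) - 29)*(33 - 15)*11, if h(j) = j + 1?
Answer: 189486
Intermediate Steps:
h(j) = 1 + j
-29*(h(-5) - 29)*(33 - 15)*11 = -29*((1 - 5) - 29)*(33 - 15)*11 = -29*(-4 - 29)*18*11 = -(-957)*18*11 = -29*(-594)*11 = 17226*11 = 189486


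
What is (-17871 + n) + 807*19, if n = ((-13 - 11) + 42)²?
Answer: -2214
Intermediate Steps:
n = 324 (n = (-24 + 42)² = 18² = 324)
(-17871 + n) + 807*19 = (-17871 + 324) + 807*19 = -17547 + 15333 = -2214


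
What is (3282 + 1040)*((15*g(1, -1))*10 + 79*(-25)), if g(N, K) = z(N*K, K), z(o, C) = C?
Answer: -9184250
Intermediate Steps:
g(N, K) = K
(3282 + 1040)*((15*g(1, -1))*10 + 79*(-25)) = (3282 + 1040)*((15*(-1))*10 + 79*(-25)) = 4322*(-15*10 - 1975) = 4322*(-150 - 1975) = 4322*(-2125) = -9184250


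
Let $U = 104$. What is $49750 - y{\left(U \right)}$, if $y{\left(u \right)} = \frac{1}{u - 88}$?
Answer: $\frac{795999}{16} \approx 49750.0$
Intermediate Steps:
$y{\left(u \right)} = \frac{1}{-88 + u}$
$49750 - y{\left(U \right)} = 49750 - \frac{1}{-88 + 104} = 49750 - \frac{1}{16} = \frac{795999}{16}$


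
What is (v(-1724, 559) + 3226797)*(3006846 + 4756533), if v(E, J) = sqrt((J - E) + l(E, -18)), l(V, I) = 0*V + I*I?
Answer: 25050848067063 + 7763379*sqrt(2607) ≈ 2.5051e+13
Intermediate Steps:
l(V, I) = I**2 (l(V, I) = 0 + I**2 = I**2)
v(E, J) = sqrt(324 + J - E) (v(E, J) = sqrt((J - E) + (-18)**2) = sqrt((J - E) + 324) = sqrt(324 + J - E))
(v(-1724, 559) + 3226797)*(3006846 + 4756533) = (sqrt(324 + 559 - 1*(-1724)) + 3226797)*(3006846 + 4756533) = (sqrt(324 + 559 + 1724) + 3226797)*7763379 = (sqrt(2607) + 3226797)*7763379 = (3226797 + sqrt(2607))*7763379 = 25050848067063 + 7763379*sqrt(2607)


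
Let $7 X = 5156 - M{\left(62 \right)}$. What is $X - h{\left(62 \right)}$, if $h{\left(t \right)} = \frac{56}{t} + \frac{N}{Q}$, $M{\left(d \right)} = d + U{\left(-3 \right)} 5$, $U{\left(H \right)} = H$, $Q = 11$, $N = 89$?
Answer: $\frac{1720700}{2387} \approx 720.86$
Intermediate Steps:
$M{\left(d \right)} = -15 + d$ ($M{\left(d \right)} = d - 15 = -15 + d$)
$X = \frac{5109}{7}$ ($X = \frac{5156 - \left(-15 + 62\right)}{7} = \frac{5156 - 47}{7} = \frac{1}{7} \cdot 5109 = \frac{5109}{7} \approx 729.86$)
$h{\left(t \right)} = \frac{89}{11} + \frac{56}{t}$ ($h{\left(t \right)} = \frac{56}{t} + \frac{89}{11} = \frac{89}{11} + \frac{56}{t}$)
$X - h{\left(62 \right)} = \frac{5109}{7} - \left(\frac{89}{11} + \frac{56}{62}\right) = \frac{5109}{7} - \left(\frac{89}{11} + 56 \cdot \frac{1}{62}\right) = \frac{5109}{7} - \left(\frac{89}{11} + \frac{28}{31}\right) = \frac{5109}{7} - \frac{3067}{341} = \frac{1720700}{2387}$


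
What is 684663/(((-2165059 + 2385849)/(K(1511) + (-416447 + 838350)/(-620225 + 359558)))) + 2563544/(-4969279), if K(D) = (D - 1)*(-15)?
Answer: -6696339557953421742167/95331753056414490 ≈ -70243.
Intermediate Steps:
K(D) = 15 - 15*D (K(D) = (-1 + D)*(-15) = 15 - 15*D)
684663/(((-2165059 + 2385849)/(K(1511) + (-416447 + 838350)/(-620225 + 359558)))) + 2563544/(-4969279) = 684663/(((-2165059 + 2385849)/((15 - 15*1511) + (-416447 + 838350)/(-620225 + 359558)))) + 2563544/(-4969279) = 684663/((220790/((15 - 22665) + 421903/(-260667)))) + 2563544*(-1/4969279) = 684663/((220790/(-22650 + 421903*(-1/260667)))) - 2563544/4969279 = 684663/((220790/(-22650 - 421903/260667))) - 2563544/4969279 = 684663/((220790/(-5904529453/260667))) - 2563544/4969279 = 684663/((220790*(-260667/5904529453))) - 2563544/4969279 = 684663/(-57552666930/5904529453) - 2563544/4969279 = 684663*(-5904529453/57552666930) - 2563544/4969279 = -1347537616293113/19184222310 - 2563544/4969279 = -6696339557953421742167/95331753056414490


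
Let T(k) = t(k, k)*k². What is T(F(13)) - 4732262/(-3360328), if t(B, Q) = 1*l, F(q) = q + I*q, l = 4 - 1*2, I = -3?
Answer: 2273947859/1680164 ≈ 1353.4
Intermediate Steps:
l = 2 (l = 4 - 2 = 2)
F(q) = -2*q (F(q) = q - 3*q = -2*q)
t(B, Q) = 2 (t(B, Q) = 1*2 = 2)
T(k) = 2*k²
T(F(13)) - 4732262/(-3360328) = 2*(-2*13)² - 4732262/(-3360328) = 2*(-26)² - 4732262*(-1)/3360328 = 2*676 - 1*(-2366131/1680164) = 1352 + 2366131/1680164 = 2273947859/1680164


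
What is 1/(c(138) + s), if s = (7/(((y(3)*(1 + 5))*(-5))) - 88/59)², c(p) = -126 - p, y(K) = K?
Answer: -28196100/7374331511 ≈ -0.0038235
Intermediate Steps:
s = 69438889/28196100 (s = (7/(((3*(1 + 5))*(-5))) - 88/59)² = (7/(((3*6)*(-5))) - 88*1/59)² = (7/((18*(-5))) - 88/59)² = (7/(-90) - 88/59)² = (7*(-1/90) - 88/59)² = (-7/90 - 88/59)² = (-8333/5310)² = 69438889/28196100 ≈ 2.4627)
1/(c(138) + s) = 1/((-126 - 1*138) + 69438889/28196100) = 1/((-126 - 138) + 69438889/28196100) = 1/(-264 + 69438889/28196100) = 1/(-7374331511/28196100) = -28196100/7374331511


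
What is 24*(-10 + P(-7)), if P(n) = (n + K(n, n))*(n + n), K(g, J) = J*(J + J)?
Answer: -30816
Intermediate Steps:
K(g, J) = 2*J**2 (K(g, J) = J*(2*J) = 2*J**2)
P(n) = 2*n*(n + 2*n**2) (P(n) = (n + 2*n**2)*(n + n) = (n + 2*n**2)*(2*n) = 2*n*(n + 2*n**2))
24*(-10 + P(-7)) = 24*(-10 + (-7)**2*(2 + 4*(-7))) = 24*(-10 + 49*(2 - 28)) = 24*(-10 + 49*(-26)) = 24*(-10 - 1274) = 24*(-1284) = -30816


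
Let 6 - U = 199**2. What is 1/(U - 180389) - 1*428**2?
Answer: -40297549057/219984 ≈ -1.8318e+5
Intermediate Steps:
U = -39595 (U = 6 - 1*199**2 = 6 - 1*39601 = 6 - 39601 = -39595)
1/(U - 180389) - 1*428**2 = 1/(-39595 - 180389) - 1*428**2 = 1/(-219984) - 1*183184 = -1/219984 - 183184 = -40297549057/219984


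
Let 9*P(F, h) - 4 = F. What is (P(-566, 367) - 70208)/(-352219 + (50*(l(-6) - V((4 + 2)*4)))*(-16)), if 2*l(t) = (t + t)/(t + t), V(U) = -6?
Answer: 632434/3216771 ≈ 0.19661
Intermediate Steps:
P(F, h) = 4/9 + F/9
l(t) = 1/2 (l(t) = ((t + t)/(t + t))/2 = ((2*t)/((2*t)))/2 = ((2*t)*(1/(2*t)))/2 = (1/2)*1 = 1/2)
(P(-566, 367) - 70208)/(-352219 + (50*(l(-6) - V((4 + 2)*4)))*(-16)) = ((4/9 + (1/9)*(-566)) - 70208)/(-352219 + (50*(1/2 - 1*(-6)))*(-16)) = ((4/9 - 566/9) - 70208)/(-352219 + (50*(1/2 + 6))*(-16)) = (-562/9 - 70208)/(-352219 + (50*(13/2))*(-16)) = -632434/(9*(-352219 + 325*(-16))) = -632434/(9*(-352219 - 5200)) = -632434/9/(-357419) = -632434/9*(-1/357419) = 632434/3216771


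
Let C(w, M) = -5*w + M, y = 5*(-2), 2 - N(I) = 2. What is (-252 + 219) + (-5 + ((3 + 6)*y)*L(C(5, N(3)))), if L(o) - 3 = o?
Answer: 1942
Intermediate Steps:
N(I) = 0 (N(I) = 2 - 1*2 = 2 - 2 = 0)
y = -10
C(w, M) = M - 5*w
L(o) = 3 + o
(-252 + 219) + (-5 + ((3 + 6)*y)*L(C(5, N(3)))) = (-252 + 219) + (-5 + ((3 + 6)*(-10))*(3 + (0 - 5*5))) = -33 + (-5 + (9*(-10))*(3 + (0 - 25))) = -33 + (-5 - 90*(3 - 25)) = -33 + (-5 - 90*(-22)) = -33 + (-5 + 1980) = -33 + 1975 = 1942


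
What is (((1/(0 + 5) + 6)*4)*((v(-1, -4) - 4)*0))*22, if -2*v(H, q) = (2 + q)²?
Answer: 0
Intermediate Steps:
v(H, q) = -(2 + q)²/2
(((1/(0 + 5) + 6)*4)*((v(-1, -4) - 4)*0))*22 = (((1/(0 + 5) + 6)*4)*((-(2 - 4)²/2 - 4)*0))*22 = (((1/5 + 6)*4)*((-½*(-2)² - 4)*0))*22 = (((⅕ + 6)*4)*((-½*4 - 4)*0))*22 = (((31/5)*4)*((-2 - 4)*0))*22 = (124*(-6*0)/5)*22 = ((124/5)*0)*22 = 0*22 = 0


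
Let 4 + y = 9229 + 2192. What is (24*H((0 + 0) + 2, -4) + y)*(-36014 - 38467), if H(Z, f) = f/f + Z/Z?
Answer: -853924665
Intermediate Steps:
H(Z, f) = 2 (H(Z, f) = 1 + 1 = 2)
y = 11417 (y = -4 + (9229 + 2192) = -4 + 11421 = 11417)
(24*H((0 + 0) + 2, -4) + y)*(-36014 - 38467) = (24*2 + 11417)*(-36014 - 38467) = (48 + 11417)*(-74481) = 11465*(-74481) = -853924665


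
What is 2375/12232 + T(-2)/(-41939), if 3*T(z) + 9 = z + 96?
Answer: 17516215/90529032 ≈ 0.19349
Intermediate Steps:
T(z) = 29 + z/3 (T(z) = -3 + (z + 96)/3 = -3 + (96 + z)/3 = -3 + (32 + z/3) = 29 + z/3)
2375/12232 + T(-2)/(-41939) = 2375/12232 + (29 + (1/3)*(-2))/(-41939) = 2375*(1/12232) + (29 - 2/3)*(-1/41939) = 2375/12232 + (85/3)*(-1/41939) = 2375/12232 - 5/7401 = 17516215/90529032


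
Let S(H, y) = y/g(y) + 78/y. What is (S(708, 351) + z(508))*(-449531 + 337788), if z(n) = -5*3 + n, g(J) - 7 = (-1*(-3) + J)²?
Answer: -62163966899308/1127907 ≈ -5.5114e+7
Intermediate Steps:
g(J) = 7 + (3 + J)² (g(J) = 7 + (-1*(-3) + J)² = 7 + (3 + J)²)
S(H, y) = 78/y + y/(7 + (3 + y)²) (S(H, y) = y/(7 + (3 + y)²) + 78/y = 78/y + y/(7 + (3 + y)²))
z(n) = -15 + n
(S(708, 351) + z(508))*(-449531 + 337788) = ((78/351 + 351/(7 + (3 + 351)²)) + (-15 + 508))*(-449531 + 337788) = ((78*(1/351) + 351/(7 + 354²)) + 493)*(-111743) = ((2/9 + 351/(7 + 125316)) + 493)*(-111743) = ((2/9 + 351/125323) + 493)*(-111743) = (253805/1127907 + 493)*(-111743) = (556311956/1127907)*(-111743) = -62163966899308/1127907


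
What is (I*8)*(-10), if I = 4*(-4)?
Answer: 1280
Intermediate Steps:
I = -16
(I*8)*(-10) = -16*8*(-10) = -128*(-10) = 1280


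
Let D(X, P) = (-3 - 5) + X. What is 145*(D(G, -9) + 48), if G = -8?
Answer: 4640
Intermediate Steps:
D(X, P) = -8 + X
145*(D(G, -9) + 48) = 145*((-8 - 8) + 48) = 145*(-16 + 48) = 145*32 = 4640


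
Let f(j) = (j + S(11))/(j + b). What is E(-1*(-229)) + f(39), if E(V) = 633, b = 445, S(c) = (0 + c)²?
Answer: 76633/121 ≈ 633.33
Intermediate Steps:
S(c) = c²
f(j) = (121 + j)/(445 + j) (f(j) = (j + 11²)/(j + 445) = (j + 121)/(445 + j) = (121 + j)/(445 + j))
E(-1*(-229)) + f(39) = 633 + (121 + 39)/(445 + 39) = 633 + 160/484 = 633 + (1/484)*160 = 633 + 40/121 = 76633/121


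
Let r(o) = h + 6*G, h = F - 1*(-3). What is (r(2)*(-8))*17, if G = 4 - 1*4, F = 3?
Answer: -816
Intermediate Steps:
G = 0 (G = 4 - 4 = 0)
h = 6 (h = 3 - 1*(-3) = 3 + 3 = 6)
r(o) = 6 (r(o) = 6 + 6*0 = 6 + 0 = 6)
(r(2)*(-8))*17 = (6*(-8))*17 = -48*17 = -816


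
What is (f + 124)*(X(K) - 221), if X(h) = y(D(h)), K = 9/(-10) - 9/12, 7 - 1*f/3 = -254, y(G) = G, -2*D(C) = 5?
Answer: -405429/2 ≈ -2.0271e+5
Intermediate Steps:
D(C) = -5/2 (D(C) = -½*5 = -5/2)
f = 783 (f = 21 - 3*(-254) = 21 + 762 = 783)
K = -33/20 (K = 9*(-⅒) - 9*1/12 = -9/10 - ¾ = -33/20 ≈ -1.6500)
X(h) = -5/2
(f + 124)*(X(K) - 221) = (783 + 124)*(-5/2 - 221) = 907*(-447/2) = -405429/2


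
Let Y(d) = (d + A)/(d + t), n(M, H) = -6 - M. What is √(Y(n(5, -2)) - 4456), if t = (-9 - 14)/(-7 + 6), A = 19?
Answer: I*√40098/3 ≈ 66.748*I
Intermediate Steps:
t = 23 (t = -23/(-1) = -23*(-1) = 23)
Y(d) = (19 + d)/(23 + d) (Y(d) = (d + 19)/(d + 23) = (19 + d)/(23 + d))
√(Y(n(5, -2)) - 4456) = √((19 + (-6 - 1*5))/(23 + (-6 - 1*5)) - 4456) = √((19 + (-6 - 5))/(23 + (-6 - 5)) - 4456) = √((19 - 11)/(23 - 11) - 4456) = √(8/12 - 4456) = √((1/12)*8 - 4456) = √(⅔ - 4456) = √(-13366/3) = I*√40098/3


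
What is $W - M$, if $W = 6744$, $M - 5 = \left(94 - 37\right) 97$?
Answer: $1210$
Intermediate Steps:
$M = 5534$ ($M = 5 + \left(94 - 37\right) 97 = 5 + 57 \cdot 97 = 5 + 5529 = 5534$)
$W - M = 6744 - 5534 = 1210$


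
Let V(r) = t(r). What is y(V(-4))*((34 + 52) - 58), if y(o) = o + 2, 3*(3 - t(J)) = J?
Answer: 532/3 ≈ 177.33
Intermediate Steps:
t(J) = 3 - J/3
V(r) = 3 - r/3
y(o) = 2 + o
y(V(-4))*((34 + 52) - 58) = (2 + (3 - 1/3*(-4)))*((34 + 52) - 58) = (2 + (3 + 4/3))*(86 - 58) = (2 + 13/3)*28 = (19/3)*28 = 532/3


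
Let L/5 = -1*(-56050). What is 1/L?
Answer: 1/280250 ≈ 3.5682e-6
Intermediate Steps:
L = 280250 (L = 5*(-1*(-56050)) = 5*56050 = 280250)
1/L = 1/280250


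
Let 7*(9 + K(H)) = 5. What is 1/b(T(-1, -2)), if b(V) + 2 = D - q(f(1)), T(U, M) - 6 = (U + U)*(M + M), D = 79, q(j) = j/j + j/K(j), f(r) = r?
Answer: 58/4415 ≈ 0.013137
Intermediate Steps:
K(H) = -58/7 (K(H) = -9 + (⅐)*5 = -9 + 5/7 = -58/7)
q(j) = 1 - 7*j/58 (q(j) = j/j + j/(-58/7) = 1 + j*(-7/58) = 1 - 7*j/58)
T(U, M) = 6 + 4*M*U (T(U, M) = 6 + (U + U)*(M + M) = 6 + (2*U)*(2*M) = 6 + 4*M*U)
b(V) = 4415/58 (b(V) = -2 + (79 - (1 - 7/58*1)) = -2 + (79 - (1 - 7/58)) = -2 + (79 - 1*51/58) = -2 + (79 - 51/58) = -2 + 4531/58 = 4415/58)
1/b(T(-1, -2)) = 1/(4415/58) = 58/4415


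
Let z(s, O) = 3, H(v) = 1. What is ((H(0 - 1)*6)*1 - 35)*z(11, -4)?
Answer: -87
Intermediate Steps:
((H(0 - 1)*6)*1 - 35)*z(11, -4) = ((1*6)*1 - 35)*3 = (6*1 - 35)*3 = (6 - 35)*3 = -29*3 = -87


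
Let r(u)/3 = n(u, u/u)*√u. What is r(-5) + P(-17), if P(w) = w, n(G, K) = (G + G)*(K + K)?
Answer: -17 - 60*I*√5 ≈ -17.0 - 134.16*I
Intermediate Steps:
n(G, K) = 4*G*K (n(G, K) = (2*G)*(2*K) = 4*G*K)
r(u) = 12*u^(3/2) (r(u) = 3*((4*u*(u/u))*√u) = 3*((4*u*1)*√u) = 3*((4*u)*√u) = 3*(4*u^(3/2)) = 12*u^(3/2))
r(-5) + P(-17) = 12*(-5)^(3/2) - 17 = 12*(-5*I*√5) - 17 = -60*I*√5 - 17 = -17 - 60*I*√5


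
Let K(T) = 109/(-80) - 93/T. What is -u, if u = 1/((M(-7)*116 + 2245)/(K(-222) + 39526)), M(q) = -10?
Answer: -116994167/3211600 ≈ -36.429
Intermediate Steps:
K(T) = -109/80 - 93/T (K(T) = 109*(-1/80) - 93/T = -109/80 - 93/T)
u = 116994167/3211600 (u = 1/((-10*116 + 2245)/((-109/80 - 93/(-222)) + 39526)) = 1/((-1160 + 2245)/((-109/80 - 93*(-1/222)) + 39526)) = 1/(1085/((-109/80 + 31/74) + 39526)) = 1/(1085/(-2793/2960 + 39526)) = 1/(1085/(116994167/2960)) = 1/(1085*(2960/116994167)) = 1/(3211600/116994167) = 116994167/3211600 ≈ 36.429)
-u = -1*116994167/3211600 = -116994167/3211600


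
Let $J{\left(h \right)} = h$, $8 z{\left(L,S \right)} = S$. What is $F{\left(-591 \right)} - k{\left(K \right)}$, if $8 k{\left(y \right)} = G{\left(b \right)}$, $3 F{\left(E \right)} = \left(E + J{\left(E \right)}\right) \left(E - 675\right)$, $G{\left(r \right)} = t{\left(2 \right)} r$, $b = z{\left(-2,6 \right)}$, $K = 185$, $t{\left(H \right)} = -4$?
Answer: $\frac{3990435}{8} \approx 4.988 \cdot 10^{5}$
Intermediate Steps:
$z{\left(L,S \right)} = \frac{S}{8}$
$b = \frac{3}{4}$ ($b = \frac{1}{8} \cdot 6 = \frac{3}{4} \approx 0.75$)
$G{\left(r \right)} = - 4 r$
$F{\left(E \right)} = \frac{2 E \left(-675 + E\right)}{3}$ ($F{\left(E \right)} = \frac{\left(E + E\right) \left(E - 675\right)}{3} = \frac{2 E \left(-675 + E\right)}{3}$)
$k{\left(y \right)} = - \frac{3}{8}$ ($k{\left(y \right)} = \frac{\left(-4\right) \frac{3}{4}}{8} = \frac{1}{8} \left(-3\right) = - \frac{3}{8}$)
$F{\left(-591 \right)} - k{\left(K \right)} = \frac{2}{3} \left(-591\right) \left(-675 - 591\right) - - \frac{3}{8} = \frac{2}{3} \left(-591\right) \left(-1266\right) + \frac{3}{8} = 498804 + \frac{3}{8} = \frac{3990435}{8}$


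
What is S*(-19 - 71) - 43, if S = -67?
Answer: 5987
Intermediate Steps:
S*(-19 - 71) - 43 = -67*(-19 - 71) - 43 = -67*(-90) - 43 = 6030 - 43 = 5987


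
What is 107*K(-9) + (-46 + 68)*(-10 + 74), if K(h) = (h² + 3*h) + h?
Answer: 6223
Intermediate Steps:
K(h) = h² + 4*h
107*K(-9) + (-46 + 68)*(-10 + 74) = 107*(-9*(4 - 9)) + (-46 + 68)*(-10 + 74) = 107*(-9*(-5)) + 22*64 = 107*45 + 1408 = 4815 + 1408 = 6223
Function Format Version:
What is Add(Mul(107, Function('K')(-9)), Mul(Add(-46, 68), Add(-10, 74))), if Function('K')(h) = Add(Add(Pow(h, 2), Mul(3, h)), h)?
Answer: 6223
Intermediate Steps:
Function('K')(h) = Add(Pow(h, 2), Mul(4, h))
Add(Mul(107, Function('K')(-9)), Mul(Add(-46, 68), Add(-10, 74))) = Add(Mul(107, Mul(-9, Add(4, -9))), Mul(Add(-46, 68), Add(-10, 74))) = Add(Mul(107, Mul(-9, -5)), Mul(22, 64)) = Add(Mul(107, 45), 1408) = Add(4815, 1408) = 6223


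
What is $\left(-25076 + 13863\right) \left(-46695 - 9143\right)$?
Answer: $626111494$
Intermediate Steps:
$\left(-25076 + 13863\right) \left(-46695 - 9143\right) = \left(-11213\right) \left(-55838\right) = 626111494$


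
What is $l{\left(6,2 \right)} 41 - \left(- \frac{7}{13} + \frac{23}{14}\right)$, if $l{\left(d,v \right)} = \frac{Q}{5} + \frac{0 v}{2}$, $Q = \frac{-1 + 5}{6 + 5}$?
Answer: $\frac{18793}{10010} \approx 1.8774$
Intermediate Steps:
$Q = \frac{4}{11} \approx 0.36364$
$l{\left(d,v \right)} = \frac{4}{55}$ ($l{\left(d,v \right)} = \frac{4}{11 \cdot 5} + \frac{0 v}{2} = \frac{4}{11} \cdot \frac{1}{5} + 0 \cdot \frac{1}{2} = \frac{4}{55} + 0 = \frac{4}{55}$)
$l{\left(6,2 \right)} 41 - \left(- \frac{7}{13} + \frac{23}{14}\right) = \frac{4}{55} \cdot 41 - \left(- \frac{7}{13} + \frac{23}{14}\right) = \frac{164}{55} - \frac{201}{182} = \frac{18793}{10010}$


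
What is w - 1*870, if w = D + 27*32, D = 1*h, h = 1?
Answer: -5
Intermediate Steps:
D = 1 (D = 1*1 = 1)
w = 865 (w = 1 + 27*32 = 1 + 864 = 865)
w - 1*870 = 865 - 1*870 = 865 - 870 = -5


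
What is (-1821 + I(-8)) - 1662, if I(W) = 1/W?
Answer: -27865/8 ≈ -3483.1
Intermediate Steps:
(-1821 + I(-8)) - 1662 = (-1821 + 1/(-8)) - 1662 = (-1821 - 1/8) - 1662 = -14569/8 - 1662 = -27865/8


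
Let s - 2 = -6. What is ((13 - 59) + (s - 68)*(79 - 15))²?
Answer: 21659716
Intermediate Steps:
s = -4 (s = 2 - 6 = -4)
((13 - 59) + (s - 68)*(79 - 15))² = ((13 - 59) + (-4 - 68)*(79 - 15))² = (-46 - 72*64)² = (-46 - 4608)² = (-4654)² = 21659716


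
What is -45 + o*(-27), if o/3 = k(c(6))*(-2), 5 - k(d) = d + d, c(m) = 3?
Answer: -207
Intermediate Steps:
k(d) = 5 - 2*d (k(d) = 5 - (d + d) = 5 - 2*d)
o = 6 (o = 3*((5 - 2*3)*(-2)) = 3*((5 - 6)*(-2)) = 3*(-1*(-2)) = 3*2 = 6)
-45 + o*(-27) = -45 + 6*(-27) = -45 - 162 = -207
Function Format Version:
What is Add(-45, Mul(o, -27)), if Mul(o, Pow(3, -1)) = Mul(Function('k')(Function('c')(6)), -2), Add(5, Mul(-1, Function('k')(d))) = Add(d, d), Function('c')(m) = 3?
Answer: -207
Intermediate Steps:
Function('k')(d) = Add(5, Mul(-2, d)) (Function('k')(d) = Add(5, Mul(-1, Add(d, d))) = Add(5, Mul(-1, Mul(2, d))) = Add(5, Mul(-2, d)))
o = 6 (o = Mul(3, Mul(Add(5, Mul(-2, 3)), -2)) = Mul(3, Mul(Add(5, -6), -2)) = Mul(3, Mul(-1, -2)) = Mul(3, 2) = 6)
Add(-45, Mul(o, -27)) = Add(-45, Mul(6, -27)) = Add(-45, -162) = -207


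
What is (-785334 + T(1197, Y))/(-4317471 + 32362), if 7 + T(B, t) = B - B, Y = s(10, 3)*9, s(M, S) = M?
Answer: 785341/4285109 ≈ 0.18327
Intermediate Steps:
Y = 90 (Y = 10*9 = 90)
T(B, t) = -7 (T(B, t) = -7 + (B - B) = -7 + 0 = -7)
(-785334 + T(1197, Y))/(-4317471 + 32362) = (-785334 - 7)/(-4317471 + 32362) = -785341/(-4285109) = -785341*(-1/4285109) = 785341/4285109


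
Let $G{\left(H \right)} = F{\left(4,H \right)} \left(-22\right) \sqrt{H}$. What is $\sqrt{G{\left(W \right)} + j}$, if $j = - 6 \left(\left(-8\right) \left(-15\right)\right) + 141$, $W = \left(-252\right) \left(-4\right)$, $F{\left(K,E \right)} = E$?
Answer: $\sqrt{-579 - 266112 \sqrt{7}} \approx 839.43 i$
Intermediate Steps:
$W = 1008$
$G{\left(H \right)} = - 22 H^{\frac{3}{2}}$ ($G{\left(H \right)} = H \left(-22\right) \sqrt{H} = - 22 H \sqrt{H} = - 22 H^{\frac{3}{2}}$)
$j = -579$ ($j = \left(-6\right) 120 + 141 = -720 + 141 = -579$)
$\sqrt{G{\left(W \right)} + j} = \sqrt{- 22 \cdot 1008^{\frac{3}{2}} - 579} = \sqrt{- 22 \cdot 12096 \sqrt{7} - 579} = \sqrt{- 266112 \sqrt{7} - 579} = \sqrt{-579 - 266112 \sqrt{7}}$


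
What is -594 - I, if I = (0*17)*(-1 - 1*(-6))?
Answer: -594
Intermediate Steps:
I = 0 (I = 0*(-1 + 6) = 0*5 = 0)
-594 - I = -594 - 1*0 = -594 + 0 = -594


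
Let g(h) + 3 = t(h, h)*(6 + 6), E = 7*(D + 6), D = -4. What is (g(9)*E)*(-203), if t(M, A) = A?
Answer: -298410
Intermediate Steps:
E = 14 (E = 7*(-4 + 6) = 7*2 = 14)
g(h) = -3 + 12*h (g(h) = -3 + h*(6 + 6) = -3 + h*12 = -3 + 12*h)
(g(9)*E)*(-203) = ((-3 + 12*9)*14)*(-203) = ((-3 + 108)*14)*(-203) = (105*14)*(-203) = 1470*(-203) = -298410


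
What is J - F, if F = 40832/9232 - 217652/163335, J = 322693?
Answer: 30411683040719/94244295 ≈ 3.2269e+5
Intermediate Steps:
F = 291245716/94244295 (F = 40832*(1/9232) - 217652*1/163335 = 2552/577 - 217652/163335 = 291245716/94244295 ≈ 3.0903)
J - F = 322693 - 1*291245716/94244295 = 322693 - 291245716/94244295 = 30411683040719/94244295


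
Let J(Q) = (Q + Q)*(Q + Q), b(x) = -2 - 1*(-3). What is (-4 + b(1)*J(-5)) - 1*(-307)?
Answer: 403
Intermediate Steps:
b(x) = 1 (b(x) = -2 + 3 = 1)
J(Q) = 4*Q² (J(Q) = (2*Q)*(2*Q) = 4*Q²)
(-4 + b(1)*J(-5)) - 1*(-307) = (-4 + 1*(4*(-5)²)) - 1*(-307) = (-4 + 1*(4*25)) + 307 = (-4 + 1*100) + 307 = (-4 + 100) + 307 = 96 + 307 = 403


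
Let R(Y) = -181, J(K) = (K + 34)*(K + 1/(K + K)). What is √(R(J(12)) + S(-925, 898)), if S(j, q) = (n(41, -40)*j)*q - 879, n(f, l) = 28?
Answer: 2*I*√5814815 ≈ 4822.8*I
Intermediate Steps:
J(K) = (34 + K)*(K + 1/(2*K))
S(j, q) = -879 + 28*j*q (S(j, q) = (28*j)*q - 879 = 28*j*q - 879 = -879 + 28*j*q)
√(R(J(12)) + S(-925, 898)) = √(-181 + (-879 + 28*(-925)*898)) = √(-181 + (-879 - 23258200)) = √(-181 - 23259079) = √(-23259260) = 2*I*√5814815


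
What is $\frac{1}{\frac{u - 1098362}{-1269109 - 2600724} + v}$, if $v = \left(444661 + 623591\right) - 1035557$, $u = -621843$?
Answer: $\frac{3869833}{126525910140} \approx 3.0585 \cdot 10^{-5}$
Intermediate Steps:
$v = 32695$ ($v = 1068252 - 1035557 = 32695$)
$\frac{1}{\frac{u - 1098362}{-1269109 - 2600724} + v} = \frac{1}{\frac{-621843 - 1098362}{-1269109 - 2600724} + 32695} = \frac{1}{- \frac{1720205}{-3869833} + 32695} = \frac{1}{\left(-1720205\right) \left(- \frac{1}{3869833}\right) + 32695} = \frac{1}{\frac{1720205}{3869833} + 32695} = \frac{1}{\frac{126525910140}{3869833}} = \frac{3869833}{126525910140}$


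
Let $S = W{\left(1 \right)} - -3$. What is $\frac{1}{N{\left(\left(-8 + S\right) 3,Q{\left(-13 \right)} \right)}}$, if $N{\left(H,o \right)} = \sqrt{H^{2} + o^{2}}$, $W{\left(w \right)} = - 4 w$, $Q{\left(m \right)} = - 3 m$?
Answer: $\frac{\sqrt{10}}{150} \approx 0.021082$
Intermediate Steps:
$S = -1$ ($S = \left(-4\right) 1 - -3 = -4 + 3 = -1$)
$\frac{1}{N{\left(\left(-8 + S\right) 3,Q{\left(-13 \right)} \right)}} = \frac{1}{\sqrt{\left(\left(-8 - 1\right) 3\right)^{2} + \left(\left(-3\right) \left(-13\right)\right)^{2}}} = \frac{1}{\sqrt{\left(\left(-9\right) 3\right)^{2} + 39^{2}}} = \frac{1}{\sqrt{\left(-27\right)^{2} + 1521}} = \frac{1}{\sqrt{729 + 1521}} = \frac{1}{\sqrt{2250}} = \frac{1}{15 \sqrt{10}} = \frac{\sqrt{10}}{150}$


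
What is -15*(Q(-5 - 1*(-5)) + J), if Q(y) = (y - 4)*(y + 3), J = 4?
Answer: 120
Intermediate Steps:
Q(y) = (-4 + y)*(3 + y)
-15*(Q(-5 - 1*(-5)) + J) = -15*((-12 + (-5 - 1*(-5))**2 - (-5 - 1*(-5))) + 4) = -15*((-12 + (-5 + 5)**2 - (-5 + 5)) + 4) = -15*((-12 + 0**2 - 1*0) + 4) = -15*((-12 + 0 + 0) + 4) = -15*(-12 + 4) = -15*(-8) = 120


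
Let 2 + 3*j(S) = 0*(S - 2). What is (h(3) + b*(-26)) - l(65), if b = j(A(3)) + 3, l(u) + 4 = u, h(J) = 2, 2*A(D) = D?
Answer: -359/3 ≈ -119.67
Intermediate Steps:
A(D) = D/2
j(S) = -2/3 (j(S) = -2/3 + (0*(S - 2))/3 = -2/3 + (0*(-2 + S))/3 = -2/3 + (1/3)*0 = -2/3 + 0 = -2/3)
l(u) = -4 + u
b = 7/3 (b = -2/3 + 3 = 7/3 ≈ 2.3333)
(h(3) + b*(-26)) - l(65) = (2 + (7/3)*(-26)) - (-4 + 65) = (2 - 182/3) - 1*61 = -176/3 - 61 = -359/3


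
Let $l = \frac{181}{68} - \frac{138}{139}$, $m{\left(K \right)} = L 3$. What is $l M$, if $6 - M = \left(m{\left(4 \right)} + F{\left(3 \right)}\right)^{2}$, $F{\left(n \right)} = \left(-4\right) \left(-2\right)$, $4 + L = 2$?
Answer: $\frac{15775}{4726} \approx 3.3379$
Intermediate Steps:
$L = -2$ ($L = -4 + 2 = -2$)
$m{\left(K \right)} = -6$ ($m{\left(K \right)} = \left(-2\right) 3 = -6$)
$F{\left(n \right)} = 8$
$M = 2$ ($M = 6 - \left(-6 + 8\right)^{2} = 6 - 2^{2} = 6 - 4 = 2$)
$l = \frac{15775}{9452}$ ($l = 181 \cdot \frac{1}{68} - \frac{138}{139} = \frac{181}{68} - \frac{138}{139} = \frac{15775}{9452} \approx 1.669$)
$l M = \frac{15775}{9452} \cdot 2 = \frac{15775}{4726}$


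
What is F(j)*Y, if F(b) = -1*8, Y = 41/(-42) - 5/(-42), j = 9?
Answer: 48/7 ≈ 6.8571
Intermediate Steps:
Y = -6/7 (Y = 41*(-1/42) - 5*(-1/42) = -41/42 + 5/42 = -6/7 ≈ -0.85714)
F(b) = -8
F(j)*Y = -8*(-6/7) = 48/7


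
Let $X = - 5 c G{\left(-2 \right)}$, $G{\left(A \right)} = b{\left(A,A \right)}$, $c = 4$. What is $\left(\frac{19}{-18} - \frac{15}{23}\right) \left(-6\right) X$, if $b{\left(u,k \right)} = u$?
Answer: $\frac{28280}{69} \approx 409.85$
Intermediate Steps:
$G{\left(A \right)} = A$
$X = 40$ ($X = \left(-5\right) 4 \left(-2\right) = \left(-20\right) \left(-2\right) = 40$)
$\left(\frac{19}{-18} - \frac{15}{23}\right) \left(-6\right) X = \left(\frac{19}{-18} - \frac{15}{23}\right) \left(-6\right) 40 = \left(19 \left(- \frac{1}{18}\right) - \frac{15}{23}\right) \left(-6\right) 40 = \left(- \frac{19}{18} - \frac{15}{23}\right) \left(-6\right) 40 = \left(- \frac{707}{414}\right) \left(-6\right) 40 = \frac{707}{69} \cdot 40 = \frac{28280}{69}$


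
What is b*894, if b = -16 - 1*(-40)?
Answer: 21456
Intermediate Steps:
b = 24 (b = -16 + 40 = 24)
b*894 = 24*894 = 21456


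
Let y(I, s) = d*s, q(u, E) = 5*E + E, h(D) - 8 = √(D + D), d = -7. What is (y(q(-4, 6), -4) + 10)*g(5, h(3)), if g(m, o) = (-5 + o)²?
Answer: 570 + 228*√6 ≈ 1128.5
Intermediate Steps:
h(D) = 8 + √2*√D (h(D) = 8 + √(D + D) = 8 + √(2*D) = 8 + √2*√D)
q(u, E) = 6*E
y(I, s) = -7*s
(y(q(-4, 6), -4) + 10)*g(5, h(3)) = (-7*(-4) + 10)*(-5 + (8 + √2*√3))² = (28 + 10)*(-5 + (8 + √6))² = 38*(3 + √6)²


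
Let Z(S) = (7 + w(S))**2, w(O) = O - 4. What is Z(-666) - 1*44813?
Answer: 394756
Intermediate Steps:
w(O) = -4 + O
Z(S) = (3 + S)**2 (Z(S) = (7 + (-4 + S))**2 = (3 + S)**2)
Z(-666) - 1*44813 = (3 - 666)**2 - 1*44813 = (-663)**2 - 44813 = 439569 - 44813 = 394756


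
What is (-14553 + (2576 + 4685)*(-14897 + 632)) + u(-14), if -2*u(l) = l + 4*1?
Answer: -103592713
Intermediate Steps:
u(l) = -2 - l/2 (u(l) = -(l + 4*1)/2 = -(l + 4)/2 = -(4 + l)/2 = -2 - l/2)
(-14553 + (2576 + 4685)*(-14897 + 632)) + u(-14) = (-14553 + (2576 + 4685)*(-14897 + 632)) + (-2 - 1/2*(-14)) = (-14553 + 7261*(-14265)) + (-2 + 7) = (-14553 - 103578165) + 5 = -103592718 + 5 = -103592713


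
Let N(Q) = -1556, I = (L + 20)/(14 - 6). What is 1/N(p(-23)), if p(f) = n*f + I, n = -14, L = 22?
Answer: -1/1556 ≈ -0.00064267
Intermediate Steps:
I = 21/4 (I = (22 + 20)/(14 - 6) = 42/8 = 42*(1/8) = 21/4 ≈ 5.2500)
p(f) = 21/4 - 14*f (p(f) = -14*f + 21/4 = 21/4 - 14*f)
1/N(p(-23)) = 1/(-1556) = -1/1556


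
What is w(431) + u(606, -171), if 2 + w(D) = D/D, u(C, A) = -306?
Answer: -307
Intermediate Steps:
w(D) = -1 (w(D) = -2 + D/D = -2 + 1 = -1)
w(431) + u(606, -171) = -1 - 306 = -307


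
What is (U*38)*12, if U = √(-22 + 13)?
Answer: 1368*I ≈ 1368.0*I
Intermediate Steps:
U = 3*I (U = √(-9) = 3*I ≈ 3.0*I)
(U*38)*12 = ((3*I)*38)*12 = (114*I)*12 = 1368*I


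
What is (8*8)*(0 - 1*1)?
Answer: -64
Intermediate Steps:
(8*8)*(0 - 1*1) = 64*(0 - 1) = 64*(-1) = -64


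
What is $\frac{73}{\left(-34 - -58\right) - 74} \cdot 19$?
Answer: $- \frac{1387}{50} \approx -27.74$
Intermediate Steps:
$\frac{73}{\left(-34 - -58\right) - 74} \cdot 19 = \frac{73}{\left(-34 + 58\right) - 74} \cdot 19 = \frac{73}{24 - 74} \cdot 19 = \frac{73}{-50} \cdot 19 = 73 \left(- \frac{1}{50}\right) 19 = \left(- \frac{73}{50}\right) 19 = - \frac{1387}{50}$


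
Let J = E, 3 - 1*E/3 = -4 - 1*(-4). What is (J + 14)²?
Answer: 529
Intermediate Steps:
E = 9 (E = 9 - 3*(-4 - 1*(-4)) = 9 - 3*(-4 + 4) = 9 - 3*0 = 9 + 0 = 9)
J = 9
(J + 14)² = (9 + 14)² = 23² = 529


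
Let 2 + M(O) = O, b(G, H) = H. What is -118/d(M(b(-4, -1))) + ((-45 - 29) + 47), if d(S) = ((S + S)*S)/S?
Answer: -22/3 ≈ -7.3333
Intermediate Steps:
M(O) = -2 + O
d(S) = 2*S (d(S) = ((2*S)*S)/S = (2*S²)/S = 2*S)
-118/d(M(b(-4, -1))) + ((-45 - 29) + 47) = -118*1/(2*(-2 - 1)) + ((-45 - 29) + 47) = -118/(2*(-3)) + (-74 + 47) = -118/(-6) - 27 = -118*(-⅙) - 27 = 59/3 - 27 = -22/3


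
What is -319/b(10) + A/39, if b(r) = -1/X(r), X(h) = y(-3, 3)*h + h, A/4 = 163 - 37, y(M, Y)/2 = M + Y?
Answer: 41638/13 ≈ 3202.9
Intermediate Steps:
y(M, Y) = 2*M + 2*Y (y(M, Y) = 2*(M + Y) = 2*M + 2*Y)
A = 504 (A = 4*(163 - 37) = 4*126 = 504)
X(h) = h (X(h) = (2*(-3) + 2*3)*h + h = (-6 + 6)*h + h = 0*h + h = 0 + h = h)
b(r) = -1/r
-319/b(10) + A/39 = -319/((-1/10)) + 504/39 = -319/((-1*1/10)) + 504*(1/39) = -319/(-1/10) + 168/13 = -319*(-10) + 168/13 = 3190 + 168/13 = 41638/13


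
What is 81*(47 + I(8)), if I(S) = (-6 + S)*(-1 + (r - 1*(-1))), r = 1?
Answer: 3969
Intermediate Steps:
I(S) = -6 + S (I(S) = (-6 + S)*(-1 + (1 - 1*(-1))) = (-6 + S)*(-1 + (1 + 1)) = (-6 + S)*(-1 + 2) = (-6 + S)*1 = -6 + S)
81*(47 + I(8)) = 81*(47 + (-6 + 8)) = 81*(47 + 2) = 81*49 = 3969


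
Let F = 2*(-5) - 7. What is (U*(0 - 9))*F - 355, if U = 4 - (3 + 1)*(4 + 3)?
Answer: -4027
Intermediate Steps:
F = -17 (F = -10 - 7 = -17)
U = -24 (U = 4 - 4*7 = 4 - 1*28 = 4 - 28 = -24)
(U*(0 - 9))*F - 355 = -24*(0 - 9)*(-17) - 355 = -24*(-9)*(-17) - 355 = 216*(-17) - 355 = -3672 - 355 = -4027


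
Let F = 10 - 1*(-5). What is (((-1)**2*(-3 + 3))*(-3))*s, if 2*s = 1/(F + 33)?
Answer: 0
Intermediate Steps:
F = 15 (F = 10 + 5 = 15)
s = 1/96 (s = 1/(2*(15 + 33)) = (1/2)/48 = (1/2)*(1/48) = 1/96 ≈ 0.010417)
(((-1)**2*(-3 + 3))*(-3))*s = (((-1)**2*(-3 + 3))*(-3))*(1/96) = ((1*0)*(-3))*(1/96) = (0*(-3))*(1/96) = 0*(1/96) = 0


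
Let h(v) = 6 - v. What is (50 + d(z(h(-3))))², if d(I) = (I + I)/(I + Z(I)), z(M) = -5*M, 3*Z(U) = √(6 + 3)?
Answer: 1311025/484 ≈ 2708.7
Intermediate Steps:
Z(U) = 1 (Z(U) = √(6 + 3)/3 = √9/3 = (⅓)*3 = 1)
d(I) = 2*I/(1 + I) (d(I) = (I + I)/(I + 1) = (2*I)/(1 + I) = 2*I/(1 + I))
(50 + d(z(h(-3))))² = (50 + 2*(-5*(6 - 1*(-3)))/(1 - 5*(6 - 1*(-3))))² = (50 + 2*(-5*(6 + 3))/(1 - 5*(6 + 3)))² = (50 + 2*(-5*9)/(1 - 5*9))² = (50 + 2*(-45)/(1 - 45))² = (50 + 2*(-45)/(-44))² = (50 + 2*(-45)*(-1/44))² = (50 + 45/22)² = (1145/22)² = 1311025/484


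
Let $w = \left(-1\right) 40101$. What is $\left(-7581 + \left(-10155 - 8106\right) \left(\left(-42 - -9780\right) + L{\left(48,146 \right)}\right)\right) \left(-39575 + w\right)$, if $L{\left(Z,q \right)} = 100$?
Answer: $14314534307124$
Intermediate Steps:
$w = -40101$
$\left(-7581 + \left(-10155 - 8106\right) \left(\left(-42 - -9780\right) + L{\left(48,146 \right)}\right)\right) \left(-39575 + w\right) = \left(-7581 + \left(-10155 - 8106\right) \left(\left(-42 - -9780\right) + 100\right)\right) \left(-39575 - 40101\right) = \left(-7581 - 18261 \left(\left(-42 + 9780\right) + 100\right)\right) \left(-79676\right) = \left(-7581 - 18261 \left(9738 + 100\right)\right) \left(-79676\right) = \left(-7581 - 179651718\right) \left(-79676\right) = \left(-179659299\right) \left(-79676\right) = 14314534307124$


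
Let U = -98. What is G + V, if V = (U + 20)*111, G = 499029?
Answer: 490371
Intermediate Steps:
V = -8658 (V = (-98 + 20)*111 = -78*111 = -8658)
G + V = 499029 - 8658 = 490371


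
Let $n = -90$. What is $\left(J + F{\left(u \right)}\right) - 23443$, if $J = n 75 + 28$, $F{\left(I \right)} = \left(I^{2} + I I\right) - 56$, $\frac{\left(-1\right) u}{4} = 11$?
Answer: $-26349$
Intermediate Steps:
$u = -44$ ($u = \left(-4\right) 11 = -44$)
$F{\left(I \right)} = -56 + 2 I^{2}$ ($F{\left(I \right)} = \left(I^{2} + I^{2}\right) - 56 = 2 I^{2} - 56 = -56 + 2 I^{2}$)
$J = -6722$ ($J = \left(-90\right) 75 + 28 = -6750 + 28 = -6722$)
$\left(J + F{\left(u \right)}\right) - 23443 = \left(-6722 - \left(56 - 2 \left(-44\right)^{2}\right)\right) - 23443 = \left(-6722 + \left(-56 + 2 \cdot 1936\right)\right) - 23443 = \left(-6722 + \left(-56 + 3872\right)\right) - 23443 = \left(-6722 + 3816\right) - 23443 = -2906 - 23443 = -26349$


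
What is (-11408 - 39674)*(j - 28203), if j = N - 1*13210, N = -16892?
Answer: 2978336010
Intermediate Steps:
j = -30102 (j = -16892 - 1*13210 = -16892 - 13210 = -30102)
(-11408 - 39674)*(j - 28203) = (-11408 - 39674)*(-30102 - 28203) = -51082*(-58305) = 2978336010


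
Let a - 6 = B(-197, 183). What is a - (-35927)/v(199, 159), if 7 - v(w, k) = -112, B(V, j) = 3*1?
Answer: 36998/119 ≈ 310.91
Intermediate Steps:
B(V, j) = 3
v(w, k) = 119 (v(w, k) = 7 - 1*(-112) = 7 + 112 = 119)
a = 9 (a = 6 + 3 = 9)
a - (-35927)/v(199, 159) = 9 - (-35927)/119 = 9 - 1*(-35927/119) = 9 + 35927/119 = 36998/119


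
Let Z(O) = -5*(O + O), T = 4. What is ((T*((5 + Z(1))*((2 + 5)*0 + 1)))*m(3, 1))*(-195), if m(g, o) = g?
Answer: 11700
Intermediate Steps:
Z(O) = -10*O
((T*((5 + Z(1))*((2 + 5)*0 + 1)))*m(3, 1))*(-195) = ((4*((5 - 10*1)*((2 + 5)*0 + 1)))*3)*(-195) = ((4*((5 - 10)*(7*0 + 1)))*3)*(-195) = ((4*(-5*(0 + 1)))*3)*(-195) = ((4*(-5*1))*3)*(-195) = ((4*(-5))*3)*(-195) = -20*3*(-195) = -60*(-195) = 11700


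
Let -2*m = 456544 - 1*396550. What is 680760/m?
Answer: -75640/3333 ≈ -22.694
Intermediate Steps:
m = -29997 (m = -(456544 - 1*396550)/2 = -(456544 - 396550)/2 = -½*59994 = -29997)
680760/m = 680760/(-29997) = 680760*(-1/29997) = -75640/3333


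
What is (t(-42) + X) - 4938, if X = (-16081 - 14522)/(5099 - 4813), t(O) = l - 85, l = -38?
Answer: -1478049/286 ≈ -5168.0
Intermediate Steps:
t(O) = -123 (t(O) = -38 - 85 = -123)
X = -30603/286 ≈ -107.00
(t(-42) + X) - 4938 = (-123 - 30603/286) - 4938 = -65781/286 - 4938 = -1478049/286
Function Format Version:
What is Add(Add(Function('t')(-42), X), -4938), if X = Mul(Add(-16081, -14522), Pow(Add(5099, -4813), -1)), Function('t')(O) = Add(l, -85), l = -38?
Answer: Rational(-1478049, 286) ≈ -5168.0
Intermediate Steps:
Function('t')(O) = -123 (Function('t')(O) = Add(-38, -85) = -123)
X = Rational(-30603, 286) (X = Mul(-30603, Pow(286, -1)) = Mul(-30603, Rational(1, 286)) = Rational(-30603, 286) ≈ -107.00)
Add(Add(Function('t')(-42), X), -4938) = Add(Add(-123, Rational(-30603, 286)), -4938) = Add(Rational(-65781, 286), -4938) = Rational(-1478049, 286)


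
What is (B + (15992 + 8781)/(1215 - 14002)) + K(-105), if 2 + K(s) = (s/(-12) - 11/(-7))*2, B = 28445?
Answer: 5095157595/179018 ≈ 28462.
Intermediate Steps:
K(s) = 8/7 - s/6 (K(s) = -2 + (s/(-12) - 11/(-7))*2 = -2 + (s*(-1/12) - 11*(-⅐))*2 = -2 + (-s/12 + 11/7)*2 = -2 + (11/7 - s/12)*2 = -2 + (22/7 - s/6) = 8/7 - s/6)
(B + (15992 + 8781)/(1215 - 14002)) + K(-105) = (28445 + (15992 + 8781)/(1215 - 14002)) + (8/7 - ⅙*(-105)) = (28445 + 24773/(-12787)) + (8/7 + 35/2) = (28445 + 24773*(-1/12787)) + 261/14 = (28445 - 24773/12787) + 261/14 = 363701442/12787 + 261/14 = 5095157595/179018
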